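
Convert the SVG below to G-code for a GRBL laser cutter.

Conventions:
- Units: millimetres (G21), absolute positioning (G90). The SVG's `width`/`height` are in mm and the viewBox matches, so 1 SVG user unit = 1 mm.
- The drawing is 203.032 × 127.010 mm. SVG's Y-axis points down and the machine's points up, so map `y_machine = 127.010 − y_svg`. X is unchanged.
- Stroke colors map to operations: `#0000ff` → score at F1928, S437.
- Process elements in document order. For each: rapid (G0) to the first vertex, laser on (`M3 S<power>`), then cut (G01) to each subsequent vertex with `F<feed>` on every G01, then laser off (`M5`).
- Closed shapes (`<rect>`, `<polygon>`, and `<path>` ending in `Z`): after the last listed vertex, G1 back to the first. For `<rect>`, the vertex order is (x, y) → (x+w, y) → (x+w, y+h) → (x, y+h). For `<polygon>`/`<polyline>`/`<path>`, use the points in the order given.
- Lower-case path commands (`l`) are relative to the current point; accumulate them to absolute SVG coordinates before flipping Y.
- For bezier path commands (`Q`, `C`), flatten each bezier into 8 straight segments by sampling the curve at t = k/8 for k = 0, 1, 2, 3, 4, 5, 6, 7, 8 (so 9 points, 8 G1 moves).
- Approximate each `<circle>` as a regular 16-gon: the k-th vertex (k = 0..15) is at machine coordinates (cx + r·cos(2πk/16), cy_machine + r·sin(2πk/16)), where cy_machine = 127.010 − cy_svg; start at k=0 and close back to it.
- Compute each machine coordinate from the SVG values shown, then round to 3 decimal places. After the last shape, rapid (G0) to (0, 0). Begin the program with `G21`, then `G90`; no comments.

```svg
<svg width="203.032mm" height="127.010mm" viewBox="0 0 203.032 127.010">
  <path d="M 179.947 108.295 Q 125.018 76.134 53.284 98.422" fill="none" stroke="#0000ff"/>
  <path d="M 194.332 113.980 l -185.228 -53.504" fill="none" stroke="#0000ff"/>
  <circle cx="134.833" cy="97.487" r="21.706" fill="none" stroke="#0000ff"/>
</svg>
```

viewBox `0 0 203.032 127.010` with mm width/height → 1 unit = 1 mm. Flip: y_m = 127.010 − y_svg.

**Shape 1** — `<path>` quadratic bezier, stroke `#0000ff` → score (S437, F1928). Control points (SVG): P0=(179.947,108.295), P1=(125.018,76.134), P2=(53.284,98.422); sampled at t=k/8. Machine vertices: (179.947,18.715) → (165.952,25.904) → (151.432,31.392) → (136.387,35.179) → (120.817,37.264) → (104.721,37.647) → (88.101,36.329) → (70.955,33.309) → (53.284,28.588). Open path.

**Shape 2** — `<path>` line segment, stroke `#0000ff` → score (S437, F1928). Machine vertices: (194.332,13.030) → (9.104,66.534). Open path.

**Shape 3** — `<circle>` circle, stroke `#0000ff` → score (S437, F1928). Machine vertices: (156.539,29.523) → (154.887,37.830) → (150.181,44.871) → (143.140,49.577) → (134.833,51.229) → (126.526,49.577) → (119.485,44.871) → (114.779,37.830) → (113.127,29.523) → (114.779,21.216) → (119.485,14.175) → (126.526,9.469) → (134.833,7.817) → (143.140,9.469) → (150.181,14.175) → (154.887,21.216) → (156.539,29.523). Closed: final G1 returns to the first vertex.

G21
G90
G0 X179.947 Y18.715
M3 S437
G01 X165.952 Y25.904 F1928
G01 X151.432 Y31.392 F1928
G01 X136.387 Y35.179 F1928
G01 X120.817 Y37.264 F1928
G01 X104.721 Y37.647 F1928
G01 X88.101 Y36.329 F1928
G01 X70.955 Y33.309 F1928
G01 X53.284 Y28.588 F1928
M5
G0 X194.332 Y13.030
M3 S437
G01 X9.104 Y66.534 F1928
M5
G0 X156.539 Y29.523
M3 S437
G01 X154.887 Y37.830 F1928
G01 X150.181 Y44.871 F1928
G01 X143.140 Y49.577 F1928
G01 X134.833 Y51.229 F1928
G01 X126.526 Y49.577 F1928
G01 X119.485 Y44.871 F1928
G01 X114.779 Y37.830 F1928
G01 X113.127 Y29.523 F1928
G01 X114.779 Y21.216 F1928
G01 X119.485 Y14.175 F1928
G01 X126.526 Y9.469 F1928
G01 X134.833 Y7.817 F1928
G01 X143.140 Y9.469 F1928
G01 X150.181 Y14.175 F1928
G01 X154.887 Y21.216 F1928
G01 X156.539 Y29.523 F1928
M5
G0 X0.000 Y0.000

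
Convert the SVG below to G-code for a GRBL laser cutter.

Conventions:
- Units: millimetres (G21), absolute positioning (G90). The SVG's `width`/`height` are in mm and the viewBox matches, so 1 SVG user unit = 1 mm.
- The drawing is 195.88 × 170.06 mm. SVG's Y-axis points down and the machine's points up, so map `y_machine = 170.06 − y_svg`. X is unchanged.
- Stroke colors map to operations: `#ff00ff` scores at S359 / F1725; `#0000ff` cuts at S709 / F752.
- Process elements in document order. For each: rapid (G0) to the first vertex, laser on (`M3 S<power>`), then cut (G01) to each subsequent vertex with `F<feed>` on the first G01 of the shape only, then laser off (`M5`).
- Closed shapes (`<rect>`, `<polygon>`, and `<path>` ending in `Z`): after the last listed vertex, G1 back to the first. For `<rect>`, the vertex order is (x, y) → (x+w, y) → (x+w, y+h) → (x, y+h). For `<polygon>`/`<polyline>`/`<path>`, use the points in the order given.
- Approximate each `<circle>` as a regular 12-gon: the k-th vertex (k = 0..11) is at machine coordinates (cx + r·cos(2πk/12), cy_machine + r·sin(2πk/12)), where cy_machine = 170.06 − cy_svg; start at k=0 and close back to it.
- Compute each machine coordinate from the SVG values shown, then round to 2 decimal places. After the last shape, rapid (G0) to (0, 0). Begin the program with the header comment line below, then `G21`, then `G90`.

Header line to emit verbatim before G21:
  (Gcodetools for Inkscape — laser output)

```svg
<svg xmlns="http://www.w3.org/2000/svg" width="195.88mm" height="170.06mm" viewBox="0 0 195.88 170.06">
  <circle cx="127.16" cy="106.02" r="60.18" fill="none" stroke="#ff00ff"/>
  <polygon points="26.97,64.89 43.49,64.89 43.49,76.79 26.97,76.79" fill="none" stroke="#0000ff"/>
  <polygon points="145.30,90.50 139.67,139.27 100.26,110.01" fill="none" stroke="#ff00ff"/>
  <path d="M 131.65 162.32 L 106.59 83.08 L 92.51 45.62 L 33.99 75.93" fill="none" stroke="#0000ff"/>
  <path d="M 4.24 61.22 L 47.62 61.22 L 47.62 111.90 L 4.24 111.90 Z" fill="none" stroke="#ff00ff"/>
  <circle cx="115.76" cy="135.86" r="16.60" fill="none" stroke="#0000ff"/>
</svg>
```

(Gcodetools for Inkscape — laser output)
G21
G90
G0 X187.34 Y64.04
M3 S359
G01 X179.28 Y94.13 F1725
G01 X157.25 Y116.16
G01 X127.16 Y124.22
G01 X97.07 Y116.16
G01 X75.04 Y94.13
G01 X66.98 Y64.04
G01 X75.04 Y33.95
G01 X97.07 Y11.92
G01 X127.16 Y3.86
G01 X157.25 Y11.92
G01 X179.28 Y33.95
G01 X187.34 Y64.04
M5
G0 X26.97 Y105.17
M3 S709
G01 X43.49 Y105.17 F752
G01 X43.49 Y93.27
G01 X26.97 Y93.27
G01 X26.97 Y105.17
M5
G0 X145.30 Y79.56
M3 S359
G01 X139.67 Y30.79 F1725
G01 X100.26 Y60.05
G01 X145.30 Y79.56
M5
G0 X131.65 Y7.74
M3 S709
G01 X106.59 Y86.98 F752
G01 X92.51 Y124.44
G01 X33.99 Y94.13
M5
G0 X4.24 Y108.84
M3 S359
G01 X47.62 Y108.84 F1725
G01 X47.62 Y58.16
G01 X4.24 Y58.16
G01 X4.24 Y108.84
M5
G0 X132.36 Y34.20
M3 S709
G01 X130.14 Y42.50 F752
G01 X124.06 Y48.58
G01 X115.76 Y50.80
G01 X107.46 Y48.58
G01 X101.38 Y42.50
G01 X99.16 Y34.20
G01 X101.38 Y25.90
G01 X107.46 Y19.82
G01 X115.76 Y17.60
G01 X124.06 Y19.82
G01 X130.14 Y25.90
G01 X132.36 Y34.20
M5
G0 X0.00 Y0.00

Since the viewBox matches the mm dimensions, user units are millimetres directly. The only transform is the Y-flip y_m = 170.06 − y_svg.

Shape 1 is a circle drawn with `<circle>`. Its stroke #ff00ff means score at S359, F1725. After flipping Y the toolpath is (187.34,64.04) → (179.28,94.13) → (157.25,116.16) → (127.16,124.22) → (97.07,116.16) → (75.04,94.13) → (66.98,64.04) → (75.04,33.95) → (97.07,11.92) → (127.16,3.86) → (157.25,11.92) → (179.28,33.95) → (187.34,64.04), returning to the start.

Shape 2 is a rectangle drawn with `<polygon>`. Its stroke #0000ff means cut at S709, F752. After flipping Y the toolpath is (26.97,105.17) → (43.49,105.17) → (43.49,93.27) → (26.97,93.27) → (26.97,105.17), returning to the start.

Shape 3 is a regular polygon drawn with `<polygon>`. Its stroke #ff00ff means score at S359, F1725. After flipping Y the toolpath is (145.30,79.56) → (139.67,30.79) → (100.26,60.05) → (145.30,79.56), returning to the start.

Shape 4 is a open polyline drawn with `<path>`. Its stroke #0000ff means cut at S709, F752. After flipping Y the toolpath is (131.65,7.74) → (106.59,86.98) → (92.51,124.44) → (33.99,94.13).

Shape 5 is a rectangle drawn with `<path>`. Its stroke #ff00ff means score at S359, F1725. After flipping Y the toolpath is (4.24,108.84) → (47.62,108.84) → (47.62,58.16) → (4.24,58.16) → (4.24,108.84), returning to the start.

Shape 6 is a circle drawn with `<circle>`. Its stroke #0000ff means cut at S709, F752. After flipping Y the toolpath is (132.36,34.20) → (130.14,42.50) → (124.06,48.58) → (115.76,50.80) → (107.46,48.58) → (101.38,42.50) → (99.16,34.20) → (101.38,25.90) → (107.46,19.82) → (115.76,17.60) → (124.06,19.82) → (130.14,25.90) → (132.36,34.20), returning to the start.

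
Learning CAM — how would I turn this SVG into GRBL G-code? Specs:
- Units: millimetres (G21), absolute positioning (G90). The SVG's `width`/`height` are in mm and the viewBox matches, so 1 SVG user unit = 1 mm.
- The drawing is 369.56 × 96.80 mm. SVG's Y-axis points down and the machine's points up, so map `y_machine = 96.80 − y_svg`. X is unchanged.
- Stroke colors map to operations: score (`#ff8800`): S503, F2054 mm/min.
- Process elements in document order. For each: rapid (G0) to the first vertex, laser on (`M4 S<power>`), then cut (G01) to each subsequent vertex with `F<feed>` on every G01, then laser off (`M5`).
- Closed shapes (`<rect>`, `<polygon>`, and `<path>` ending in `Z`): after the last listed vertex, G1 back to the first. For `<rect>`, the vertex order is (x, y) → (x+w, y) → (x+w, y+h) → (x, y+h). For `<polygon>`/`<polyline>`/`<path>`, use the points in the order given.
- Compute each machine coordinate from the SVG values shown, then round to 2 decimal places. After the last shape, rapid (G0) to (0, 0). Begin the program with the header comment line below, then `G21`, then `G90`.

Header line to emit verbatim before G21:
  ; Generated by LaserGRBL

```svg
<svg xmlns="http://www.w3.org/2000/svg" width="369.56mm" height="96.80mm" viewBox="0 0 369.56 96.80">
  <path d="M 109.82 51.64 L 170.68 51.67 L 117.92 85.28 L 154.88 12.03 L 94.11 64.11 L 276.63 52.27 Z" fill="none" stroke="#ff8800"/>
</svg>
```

; Generated by LaserGRBL
G21
G90
G0 X109.82 Y45.16
M4 S503
G01 X170.68 Y45.13 F2054
G01 X117.92 Y11.52 F2054
G01 X154.88 Y84.77 F2054
G01 X94.11 Y32.69 F2054
G01 X276.63 Y44.53 F2054
G01 X109.82 Y45.16 F2054
M5
G0 X0.00 Y0.00

1 u = 1 mm; y_m = 96.80 − y.

[1] `<path>` closed polygon, #ff8800→score S503 F2054: (109.82,45.16) → (170.68,45.13) → (117.92,11.52) → (154.88,84.77) → (94.11,32.69) → (276.63,44.53) → (109.82,45.16) (closed)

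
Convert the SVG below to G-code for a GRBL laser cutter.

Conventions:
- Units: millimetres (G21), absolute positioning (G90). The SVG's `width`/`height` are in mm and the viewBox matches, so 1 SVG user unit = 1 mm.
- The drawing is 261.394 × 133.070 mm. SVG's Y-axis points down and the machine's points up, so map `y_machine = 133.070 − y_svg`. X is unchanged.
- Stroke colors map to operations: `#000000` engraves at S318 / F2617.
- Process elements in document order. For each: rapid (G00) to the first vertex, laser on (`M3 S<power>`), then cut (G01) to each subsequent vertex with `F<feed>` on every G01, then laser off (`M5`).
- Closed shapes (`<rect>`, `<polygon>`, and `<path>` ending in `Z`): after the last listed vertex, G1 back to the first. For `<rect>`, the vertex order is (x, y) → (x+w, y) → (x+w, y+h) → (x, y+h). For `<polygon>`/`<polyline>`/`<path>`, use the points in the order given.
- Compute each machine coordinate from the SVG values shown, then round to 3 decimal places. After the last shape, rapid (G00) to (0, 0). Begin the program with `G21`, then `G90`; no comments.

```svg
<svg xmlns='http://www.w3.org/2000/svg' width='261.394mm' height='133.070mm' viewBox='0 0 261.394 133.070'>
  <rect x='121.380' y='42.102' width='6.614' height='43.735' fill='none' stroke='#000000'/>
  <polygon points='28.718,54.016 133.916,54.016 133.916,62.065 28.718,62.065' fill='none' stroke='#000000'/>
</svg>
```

Since the viewBox matches the mm dimensions, user units are millimetres directly. The only transform is the Y-flip y_m = 133.070 − y_svg.

Shape 1 is a rectangle drawn with `<rect>`. Its stroke #000000 means engrave at S318, F2617. After flipping Y the toolpath is (121.380,90.968) → (127.994,90.968) → (127.994,47.233) → (121.380,47.233) → (121.380,90.968), returning to the start.

Shape 2 is a rectangle drawn with `<polygon>`. Its stroke #000000 means engrave at S318, F2617. After flipping Y the toolpath is (28.718,79.054) → (133.916,79.054) → (133.916,71.005) → (28.718,71.005) → (28.718,79.054), returning to the start.

G21
G90
G00 X121.380 Y90.968
M3 S318
G01 X127.994 Y90.968 F2617
G01 X127.994 Y47.233 F2617
G01 X121.380 Y47.233 F2617
G01 X121.380 Y90.968 F2617
M5
G00 X28.718 Y79.054
M3 S318
G01 X133.916 Y79.054 F2617
G01 X133.916 Y71.005 F2617
G01 X28.718 Y71.005 F2617
G01 X28.718 Y79.054 F2617
M5
G00 X0.000 Y0.000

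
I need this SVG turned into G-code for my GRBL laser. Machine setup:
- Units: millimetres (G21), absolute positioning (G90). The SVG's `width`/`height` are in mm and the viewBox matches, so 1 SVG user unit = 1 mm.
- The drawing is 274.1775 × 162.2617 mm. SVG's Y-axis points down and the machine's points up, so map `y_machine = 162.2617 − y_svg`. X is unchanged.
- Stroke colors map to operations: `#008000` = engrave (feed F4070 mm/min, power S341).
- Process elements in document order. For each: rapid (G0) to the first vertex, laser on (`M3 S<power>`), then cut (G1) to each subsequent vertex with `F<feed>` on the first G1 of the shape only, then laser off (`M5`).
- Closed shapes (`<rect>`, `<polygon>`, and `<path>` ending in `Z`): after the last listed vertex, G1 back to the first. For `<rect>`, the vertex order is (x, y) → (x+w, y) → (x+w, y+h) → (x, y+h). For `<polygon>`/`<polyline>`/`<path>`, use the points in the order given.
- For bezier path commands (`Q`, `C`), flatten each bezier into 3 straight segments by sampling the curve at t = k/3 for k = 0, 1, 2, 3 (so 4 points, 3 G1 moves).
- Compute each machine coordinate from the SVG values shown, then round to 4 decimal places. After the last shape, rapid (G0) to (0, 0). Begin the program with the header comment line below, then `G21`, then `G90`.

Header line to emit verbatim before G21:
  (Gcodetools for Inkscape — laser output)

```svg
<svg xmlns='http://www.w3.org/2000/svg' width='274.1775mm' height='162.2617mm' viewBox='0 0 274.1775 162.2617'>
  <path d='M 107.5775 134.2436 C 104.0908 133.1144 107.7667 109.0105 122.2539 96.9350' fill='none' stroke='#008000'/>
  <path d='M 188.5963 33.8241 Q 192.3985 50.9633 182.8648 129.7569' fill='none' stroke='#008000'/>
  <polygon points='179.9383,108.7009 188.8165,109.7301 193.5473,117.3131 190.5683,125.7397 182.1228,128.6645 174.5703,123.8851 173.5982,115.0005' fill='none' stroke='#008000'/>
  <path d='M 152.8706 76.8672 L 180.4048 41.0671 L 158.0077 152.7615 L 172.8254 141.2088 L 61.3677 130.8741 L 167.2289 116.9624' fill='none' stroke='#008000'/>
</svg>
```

(Gcodetools for Inkscape — laser output)
G21
G90
G0 X107.5775 Y28.0181
M3 S341
G1 X106.6135 Y35.5091 F4070
G1 X111.2353 Y50.5381
G1 X122.2539 Y65.3267
M5
G0 X188.5963 Y128.4376
M3 S341
G1 X189.6493 Y110.1610 F4070
G1 X187.7388 Y78.1834
G1 X182.8648 Y32.5048
M5
G0 X179.9383 Y53.5608
M3 S341
G1 X188.8165 Y52.5316 F4070
G1 X193.5473 Y44.9486
G1 X190.5683 Y36.5220
G1 X182.1228 Y33.5972
G1 X174.5703 Y38.3766
G1 X173.5982 Y47.2612
G1 X179.9383 Y53.5608
M5
G0 X152.8706 Y85.3945
M3 S341
G1 X180.4048 Y121.1946 F4070
G1 X158.0077 Y9.5002
G1 X172.8254 Y21.0529
G1 X61.3677 Y31.3876
G1 X167.2289 Y45.2993
M5
G0 X0.0000 Y0.0000

1 u = 1 mm; y_m = 162.2617 − y.

[1] `<path>` cubic bezier, #008000→engrave S341 F4070: (107.5775,28.0181) → (106.6135,35.5091) → (111.2353,50.5381) → (122.2539,65.3267)

[2] `<path>` quadratic bezier, #008000→engrave S341 F4070: (188.5963,128.4376) → (189.6493,110.1610) → (187.7388,78.1834) → (182.8648,32.5048)

[3] `<polygon>` regular polygon, #008000→engrave S341 F4070: (179.9383,53.5608) → (188.8165,52.5316) → (193.5473,44.9486) → (190.5683,36.5220) → (182.1228,33.5972) → (174.5703,38.3766) → (173.5982,47.2612) → (179.9383,53.5608) (closed)

[4] `<path>` open polyline, #008000→engrave S341 F4070: (152.8706,85.3945) → (180.4048,121.1946) → (158.0077,9.5002) → (172.8254,21.0529) → (61.3677,31.3876) → (167.2289,45.2993)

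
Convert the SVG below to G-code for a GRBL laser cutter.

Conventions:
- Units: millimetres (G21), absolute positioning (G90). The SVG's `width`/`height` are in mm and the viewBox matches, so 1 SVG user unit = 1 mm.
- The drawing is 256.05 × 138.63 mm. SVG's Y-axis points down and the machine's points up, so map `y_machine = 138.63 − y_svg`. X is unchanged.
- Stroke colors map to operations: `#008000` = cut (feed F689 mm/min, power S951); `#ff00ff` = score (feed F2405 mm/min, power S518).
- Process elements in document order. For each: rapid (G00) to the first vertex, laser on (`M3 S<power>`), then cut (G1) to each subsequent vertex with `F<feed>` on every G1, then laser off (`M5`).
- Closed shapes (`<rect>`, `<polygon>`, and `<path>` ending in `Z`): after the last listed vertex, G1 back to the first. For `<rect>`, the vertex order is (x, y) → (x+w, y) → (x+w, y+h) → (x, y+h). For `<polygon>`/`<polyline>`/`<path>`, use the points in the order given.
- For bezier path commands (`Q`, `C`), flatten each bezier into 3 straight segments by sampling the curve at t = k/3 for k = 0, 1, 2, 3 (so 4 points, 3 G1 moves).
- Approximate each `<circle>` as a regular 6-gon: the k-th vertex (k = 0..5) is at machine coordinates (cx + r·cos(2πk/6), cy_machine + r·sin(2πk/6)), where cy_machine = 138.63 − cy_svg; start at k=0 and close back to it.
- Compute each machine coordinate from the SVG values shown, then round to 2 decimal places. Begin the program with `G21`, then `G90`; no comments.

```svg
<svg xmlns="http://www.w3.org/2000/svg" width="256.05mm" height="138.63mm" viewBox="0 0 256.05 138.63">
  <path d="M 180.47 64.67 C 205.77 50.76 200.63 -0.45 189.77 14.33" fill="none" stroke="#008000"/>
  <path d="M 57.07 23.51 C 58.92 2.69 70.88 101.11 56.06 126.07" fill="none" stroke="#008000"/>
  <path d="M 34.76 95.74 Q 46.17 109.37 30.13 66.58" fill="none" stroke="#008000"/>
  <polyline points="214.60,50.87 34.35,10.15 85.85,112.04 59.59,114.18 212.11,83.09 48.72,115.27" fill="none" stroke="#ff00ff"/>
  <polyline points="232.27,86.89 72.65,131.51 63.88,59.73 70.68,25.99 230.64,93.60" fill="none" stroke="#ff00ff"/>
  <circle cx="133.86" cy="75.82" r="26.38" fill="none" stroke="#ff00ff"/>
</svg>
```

G21
G90
G00 X180.47 Y73.96
M3 S951
G1 X196.54 Y96.48 F689
G1 X197.81 Y120.91 F689
G1 X189.77 Y124.30 F689
M5
G00 X57.07 Y115.12
M3 S951
G1 X60.92 Y103.33 F689
G1 X63.32 Y54.87 F689
G1 X56.06 Y12.56 F689
M5
G00 X34.76 Y42.89
M3 S951
G1 X39.32 Y40.07 F689
G1 X37.77 Y49.79 F689
G1 X30.13 Y72.05 F689
M5
G00 X214.60 Y87.76
M3 S518
G1 X34.35 Y128.48 F2405
G1 X85.85 Y26.59 F2405
G1 X59.59 Y24.45 F2405
G1 X212.11 Y55.54 F2405
G1 X48.72 Y23.36 F2405
M5
G00 X232.27 Y51.74
M3 S518
G1 X72.65 Y7.12 F2405
G1 X63.88 Y78.90 F2405
G1 X70.68 Y112.64 F2405
G1 X230.64 Y45.03 F2405
M5
G00 X160.24 Y62.81
M3 S518
G1 X147.05 Y85.66 F2405
G1 X120.67 Y85.66 F2405
G1 X107.48 Y62.81 F2405
G1 X120.67 Y39.96 F2405
G1 X147.05 Y39.96 F2405
G1 X160.24 Y62.81 F2405
M5

Since the viewBox matches the mm dimensions, user units are millimetres directly. The only transform is the Y-flip y_m = 138.63 − y_svg.

Shape 1 is a cubic bezier drawn with `<path>`. Its stroke #008000 means cut at S951, F689. After flipping Y the toolpath is (180.47,73.96) → (196.54,96.48) → (197.81,120.91) → (189.77,124.30).

Shape 2 is a cubic bezier drawn with `<path>`. Its stroke #008000 means cut at S951, F689. After flipping Y the toolpath is (57.07,115.12) → (60.92,103.33) → (63.32,54.87) → (56.06,12.56).

Shape 3 is a quadratic bezier drawn with `<path>`. Its stroke #008000 means cut at S951, F689. After flipping Y the toolpath is (34.76,42.89) → (39.32,40.07) → (37.77,49.79) → (30.13,72.05).

Shape 4 is a open polyline drawn with `<polyline>`. Its stroke #ff00ff means score at S518, F2405. After flipping Y the toolpath is (214.60,87.76) → (34.35,128.48) → (85.85,26.59) → (59.59,24.45) → (212.11,55.54) → (48.72,23.36).

Shape 5 is a open polyline drawn with `<polyline>`. Its stroke #ff00ff means score at S518, F2405. After flipping Y the toolpath is (232.27,51.74) → (72.65,7.12) → (63.88,78.90) → (70.68,112.64) → (230.64,45.03).

Shape 6 is a circle drawn with `<circle>`. Its stroke #ff00ff means score at S518, F2405. After flipping Y the toolpath is (160.24,62.81) → (147.05,85.66) → (120.67,85.66) → (107.48,62.81) → (120.67,39.96) → (147.05,39.96) → (160.24,62.81), returning to the start.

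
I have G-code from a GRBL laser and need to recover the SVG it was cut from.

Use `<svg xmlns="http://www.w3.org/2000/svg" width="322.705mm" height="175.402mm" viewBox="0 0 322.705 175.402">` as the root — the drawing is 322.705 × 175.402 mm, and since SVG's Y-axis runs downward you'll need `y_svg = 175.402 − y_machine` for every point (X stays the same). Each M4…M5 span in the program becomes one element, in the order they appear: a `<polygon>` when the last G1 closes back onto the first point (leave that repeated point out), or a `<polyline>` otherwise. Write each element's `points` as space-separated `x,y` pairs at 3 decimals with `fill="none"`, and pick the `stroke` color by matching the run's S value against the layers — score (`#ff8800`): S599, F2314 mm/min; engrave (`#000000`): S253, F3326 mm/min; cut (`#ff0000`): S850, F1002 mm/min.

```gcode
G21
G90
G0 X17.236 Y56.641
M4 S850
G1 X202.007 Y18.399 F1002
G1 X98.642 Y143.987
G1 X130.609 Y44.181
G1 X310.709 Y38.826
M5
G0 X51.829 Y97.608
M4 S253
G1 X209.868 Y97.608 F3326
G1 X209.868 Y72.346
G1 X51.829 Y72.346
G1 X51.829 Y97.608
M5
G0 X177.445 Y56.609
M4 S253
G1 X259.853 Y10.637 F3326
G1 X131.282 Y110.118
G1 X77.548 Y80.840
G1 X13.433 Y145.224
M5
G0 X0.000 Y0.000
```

<svg xmlns="http://www.w3.org/2000/svg" width="322.705mm" height="175.402mm" viewBox="0 0 322.705 175.402">
  <polyline points="17.236,118.761 202.007,157.003 98.642,31.415 130.609,131.221 310.709,136.576" fill="none" stroke="#ff0000"/>
  <polygon points="51.829,77.794 209.868,77.794 209.868,103.056 51.829,103.056" fill="none" stroke="#000000"/>
  <polyline points="177.445,118.793 259.853,164.765 131.282,65.284 77.548,94.562 13.433,30.178" fill="none" stroke="#000000"/>
</svg>

Machine Y-up, SVG Y-down with viewBox height 175.402, so y_svg = 175.402 − y_machine; X carries over.

Run 1: power S850 maps to stroke `#ff0000` (cut). The run is open, so emit a `<polyline>` with points (Y-flipped): 17.236,118.761 202.007,157.003 98.642,31.415 130.609,131.221 310.709,136.576.

Run 2: S253 ⇒ engrave layer `#000000`. The run returns to its start, so emit a `<polygon>` with points (Y-flipped): 51.829,77.794 209.868,77.794 209.868,103.056 51.829,103.056.

Run 3: power S253 maps to stroke `#000000` (engrave). The run is open, so emit a `<polyline>` with points (Y-flipped): 177.445,118.793 259.853,164.765 131.282,65.284 77.548,94.562 13.433,30.178.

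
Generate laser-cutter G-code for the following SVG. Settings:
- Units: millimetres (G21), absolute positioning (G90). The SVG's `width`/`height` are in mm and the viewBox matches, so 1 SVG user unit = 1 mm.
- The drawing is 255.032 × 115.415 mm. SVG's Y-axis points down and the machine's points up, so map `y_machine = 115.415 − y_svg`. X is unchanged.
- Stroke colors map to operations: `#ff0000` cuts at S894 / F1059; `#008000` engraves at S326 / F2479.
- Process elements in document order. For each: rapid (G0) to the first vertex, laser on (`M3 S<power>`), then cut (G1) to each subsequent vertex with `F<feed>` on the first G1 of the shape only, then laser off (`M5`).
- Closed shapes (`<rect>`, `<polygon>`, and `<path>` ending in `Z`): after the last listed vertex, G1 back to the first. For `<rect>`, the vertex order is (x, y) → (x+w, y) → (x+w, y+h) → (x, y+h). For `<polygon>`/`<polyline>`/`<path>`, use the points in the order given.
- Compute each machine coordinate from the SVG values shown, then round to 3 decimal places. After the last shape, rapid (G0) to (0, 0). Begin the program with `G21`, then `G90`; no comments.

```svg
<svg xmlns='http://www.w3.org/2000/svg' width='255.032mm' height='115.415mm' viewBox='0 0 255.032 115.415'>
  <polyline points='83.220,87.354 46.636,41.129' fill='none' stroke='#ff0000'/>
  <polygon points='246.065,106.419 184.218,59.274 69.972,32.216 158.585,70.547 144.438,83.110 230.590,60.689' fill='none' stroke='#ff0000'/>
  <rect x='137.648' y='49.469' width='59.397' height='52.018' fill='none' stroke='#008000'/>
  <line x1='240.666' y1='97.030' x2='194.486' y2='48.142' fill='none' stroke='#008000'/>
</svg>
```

G21
G90
G0 X83.220 Y28.061
M3 S894
G1 X46.636 Y74.286 F1059
M5
G0 X246.065 Y8.996
M3 S894
G1 X184.218 Y56.141 F1059
G1 X69.972 Y83.199
G1 X158.585 Y44.868
G1 X144.438 Y32.305
G1 X230.590 Y54.726
G1 X246.065 Y8.996
M5
G0 X137.648 Y65.946
M3 S326
G1 X197.045 Y65.946 F2479
G1 X197.045 Y13.928
G1 X137.648 Y13.928
G1 X137.648 Y65.946
M5
G0 X240.666 Y18.385
M3 S326
G1 X194.486 Y67.273 F2479
M5
G0 X0.000 Y0.000

viewBox `0 0 255.032 115.415` with mm width/height → 1 unit = 1 mm. Flip: y_m = 115.415 − y_svg.

**Shape 1** — `<polyline>` line segment, stroke `#ff0000` → cut (S894, F1059). Machine vertices: (83.220,28.061) → (46.636,74.286). Open path.

**Shape 2** — `<polygon>` closed polygon, stroke `#ff0000` → cut (S894, F1059). Machine vertices: (246.065,8.996) → (184.218,56.141) → (69.972,83.199) → (158.585,44.868) → (144.438,32.305) → (230.590,54.726) → (246.065,8.996). Closed: final G1 returns to the first vertex.

**Shape 3** — `<rect>` rectangle, stroke `#008000` → engrave (S326, F2479). Machine vertices: (137.648,65.946) → (197.045,65.946) → (197.045,13.928) → (137.648,13.928) → (137.648,65.946). Closed: final G1 returns to the first vertex.

**Shape 4** — `<line>` line segment, stroke `#008000` → engrave (S326, F2479). Machine vertices: (240.666,18.385) → (194.486,67.273). Open path.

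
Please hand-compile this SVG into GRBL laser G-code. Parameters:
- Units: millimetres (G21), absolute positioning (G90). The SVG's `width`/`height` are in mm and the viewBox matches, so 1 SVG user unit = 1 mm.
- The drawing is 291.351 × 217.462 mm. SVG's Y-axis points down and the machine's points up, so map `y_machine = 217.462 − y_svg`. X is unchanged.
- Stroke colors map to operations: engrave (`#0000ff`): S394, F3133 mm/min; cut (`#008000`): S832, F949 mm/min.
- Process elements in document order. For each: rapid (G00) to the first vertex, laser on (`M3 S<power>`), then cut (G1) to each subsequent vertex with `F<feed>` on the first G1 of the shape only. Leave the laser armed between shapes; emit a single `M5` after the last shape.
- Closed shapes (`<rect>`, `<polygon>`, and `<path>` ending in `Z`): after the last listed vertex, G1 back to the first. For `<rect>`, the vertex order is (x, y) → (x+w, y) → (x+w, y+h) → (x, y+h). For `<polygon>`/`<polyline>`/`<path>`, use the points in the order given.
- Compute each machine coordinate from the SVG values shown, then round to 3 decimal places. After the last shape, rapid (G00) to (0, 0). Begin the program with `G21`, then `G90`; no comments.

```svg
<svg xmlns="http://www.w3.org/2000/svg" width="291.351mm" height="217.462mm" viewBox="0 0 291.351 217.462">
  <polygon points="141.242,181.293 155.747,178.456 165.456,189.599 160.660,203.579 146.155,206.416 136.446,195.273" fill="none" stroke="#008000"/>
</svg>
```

G21
G90
G00 X141.242 Y36.169
M3 S832
G1 X155.747 Y39.006 F949
G1 X165.456 Y27.863
G1 X160.660 Y13.883
G1 X146.155 Y11.046
G1 X136.446 Y22.189
G1 X141.242 Y36.169
M5
G00 X0.000 Y0.000

1 u = 1 mm; y_m = 217.462 − y.

[1] `<polygon>` regular polygon, #008000→cut S832 F949: (141.242,36.169) → (155.747,39.006) → (165.456,27.863) → (160.660,13.883) → (146.155,11.046) → (136.446,22.189) → (141.242,36.169) (closed)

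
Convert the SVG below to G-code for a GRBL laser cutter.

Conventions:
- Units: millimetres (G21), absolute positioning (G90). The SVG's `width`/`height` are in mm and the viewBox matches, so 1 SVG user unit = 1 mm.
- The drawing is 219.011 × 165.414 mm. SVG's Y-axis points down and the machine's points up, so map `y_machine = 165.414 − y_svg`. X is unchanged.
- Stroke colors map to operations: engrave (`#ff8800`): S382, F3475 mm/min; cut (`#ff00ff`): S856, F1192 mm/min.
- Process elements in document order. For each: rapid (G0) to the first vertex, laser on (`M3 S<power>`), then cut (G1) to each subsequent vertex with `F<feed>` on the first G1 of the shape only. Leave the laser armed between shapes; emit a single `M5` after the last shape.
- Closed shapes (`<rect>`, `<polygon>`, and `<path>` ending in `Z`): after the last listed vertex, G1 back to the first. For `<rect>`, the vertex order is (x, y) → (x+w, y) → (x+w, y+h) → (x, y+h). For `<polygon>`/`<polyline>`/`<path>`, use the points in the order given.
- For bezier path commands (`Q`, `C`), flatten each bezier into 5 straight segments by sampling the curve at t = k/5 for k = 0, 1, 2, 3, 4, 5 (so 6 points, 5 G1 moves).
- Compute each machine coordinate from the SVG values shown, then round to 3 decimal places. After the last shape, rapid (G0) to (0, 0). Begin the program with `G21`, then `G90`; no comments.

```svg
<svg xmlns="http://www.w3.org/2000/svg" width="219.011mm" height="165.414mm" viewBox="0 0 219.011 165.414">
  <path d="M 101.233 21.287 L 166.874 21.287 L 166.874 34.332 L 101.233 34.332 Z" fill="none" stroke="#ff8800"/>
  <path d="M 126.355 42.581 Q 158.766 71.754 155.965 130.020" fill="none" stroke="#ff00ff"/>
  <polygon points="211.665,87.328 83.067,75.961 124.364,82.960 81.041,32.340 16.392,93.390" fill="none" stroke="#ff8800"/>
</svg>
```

1 u = 1 mm; y_m = 165.414 − y.

[1] `<path>` rectangle, #ff8800→engrave S382 F3475: (101.233,144.127) → (166.874,144.127) → (166.874,131.082) → (101.233,131.082) → (101.233,144.127) (closed)

[2] `<path>` quadratic bezier, #ff00ff→cut S856 F1192: (126.355,122.833) → (137.911,110.000) → (146.650,94.840) → (152.572,77.352) → (155.677,57.537) → (155.965,35.394)

[3] `<polygon>` closed polygon, #ff8800→engrave S382 F3475: (211.665,78.086) → (83.067,89.453) → (124.364,82.454) → (81.041,133.074) → (16.392,72.024) → (211.665,78.086) (closed)

G21
G90
G0 X101.233 Y144.127
M3 S382
G1 X166.874 Y144.127 F3475
G1 X166.874 Y131.082
G1 X101.233 Y131.082
G1 X101.233 Y144.127
G0 X126.355 Y122.833
M3 S856
G1 X137.911 Y110.000 F1192
G1 X146.650 Y94.840
G1 X152.572 Y77.352
G1 X155.677 Y57.537
G1 X155.965 Y35.394
G0 X211.665 Y78.086
M3 S382
G1 X83.067 Y89.453 F3475
G1 X124.364 Y82.454
G1 X81.041 Y133.074
G1 X16.392 Y72.024
G1 X211.665 Y78.086
M5
G0 X0.000 Y0.000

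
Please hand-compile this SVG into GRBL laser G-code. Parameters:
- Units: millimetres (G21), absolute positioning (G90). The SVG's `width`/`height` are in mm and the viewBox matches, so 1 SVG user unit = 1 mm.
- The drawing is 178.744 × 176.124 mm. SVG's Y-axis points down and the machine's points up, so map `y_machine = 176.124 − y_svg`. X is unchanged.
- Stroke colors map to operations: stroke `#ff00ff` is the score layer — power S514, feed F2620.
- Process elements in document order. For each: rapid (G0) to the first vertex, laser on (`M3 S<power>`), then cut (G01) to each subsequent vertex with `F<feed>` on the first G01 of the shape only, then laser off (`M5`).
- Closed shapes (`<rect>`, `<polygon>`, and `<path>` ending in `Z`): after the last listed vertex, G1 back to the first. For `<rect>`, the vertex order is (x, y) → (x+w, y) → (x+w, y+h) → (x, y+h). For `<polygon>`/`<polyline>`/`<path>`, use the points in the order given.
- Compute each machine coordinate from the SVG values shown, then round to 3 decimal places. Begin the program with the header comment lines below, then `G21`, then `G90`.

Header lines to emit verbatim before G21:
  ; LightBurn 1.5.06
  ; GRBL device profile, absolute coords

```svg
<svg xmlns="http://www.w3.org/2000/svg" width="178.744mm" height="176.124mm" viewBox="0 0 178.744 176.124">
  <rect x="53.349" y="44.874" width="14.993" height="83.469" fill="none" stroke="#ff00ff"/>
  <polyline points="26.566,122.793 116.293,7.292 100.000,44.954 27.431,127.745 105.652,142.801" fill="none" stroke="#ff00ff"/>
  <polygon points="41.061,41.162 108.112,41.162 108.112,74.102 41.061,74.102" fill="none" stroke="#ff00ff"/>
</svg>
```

; LightBurn 1.5.06
; GRBL device profile, absolute coords
G21
G90
G0 X53.349 Y131.250
M3 S514
G01 X68.342 Y131.250 F2620
G01 X68.342 Y47.781
G01 X53.349 Y47.781
G01 X53.349 Y131.250
M5
G0 X26.566 Y53.331
M3 S514
G01 X116.293 Y168.832 F2620
G01 X100.000 Y131.170
G01 X27.431 Y48.379
G01 X105.652 Y33.323
M5
G0 X41.061 Y134.962
M3 S514
G01 X108.112 Y134.962 F2620
G01 X108.112 Y102.022
G01 X41.061 Y102.022
G01 X41.061 Y134.962
M5

1 u = 1 mm; y_m = 176.124 − y.

[1] `<rect>` rectangle, #ff00ff→score S514 F2620: (53.349,131.250) → (68.342,131.250) → (68.342,47.781) → (53.349,47.781) → (53.349,131.250) (closed)

[2] `<polyline>` open polyline, #ff00ff→score S514 F2620: (26.566,53.331) → (116.293,168.832) → (100.000,131.170) → (27.431,48.379) → (105.652,33.323)

[3] `<polygon>` rectangle, #ff00ff→score S514 F2620: (41.061,134.962) → (108.112,134.962) → (108.112,102.022) → (41.061,102.022) → (41.061,134.962) (closed)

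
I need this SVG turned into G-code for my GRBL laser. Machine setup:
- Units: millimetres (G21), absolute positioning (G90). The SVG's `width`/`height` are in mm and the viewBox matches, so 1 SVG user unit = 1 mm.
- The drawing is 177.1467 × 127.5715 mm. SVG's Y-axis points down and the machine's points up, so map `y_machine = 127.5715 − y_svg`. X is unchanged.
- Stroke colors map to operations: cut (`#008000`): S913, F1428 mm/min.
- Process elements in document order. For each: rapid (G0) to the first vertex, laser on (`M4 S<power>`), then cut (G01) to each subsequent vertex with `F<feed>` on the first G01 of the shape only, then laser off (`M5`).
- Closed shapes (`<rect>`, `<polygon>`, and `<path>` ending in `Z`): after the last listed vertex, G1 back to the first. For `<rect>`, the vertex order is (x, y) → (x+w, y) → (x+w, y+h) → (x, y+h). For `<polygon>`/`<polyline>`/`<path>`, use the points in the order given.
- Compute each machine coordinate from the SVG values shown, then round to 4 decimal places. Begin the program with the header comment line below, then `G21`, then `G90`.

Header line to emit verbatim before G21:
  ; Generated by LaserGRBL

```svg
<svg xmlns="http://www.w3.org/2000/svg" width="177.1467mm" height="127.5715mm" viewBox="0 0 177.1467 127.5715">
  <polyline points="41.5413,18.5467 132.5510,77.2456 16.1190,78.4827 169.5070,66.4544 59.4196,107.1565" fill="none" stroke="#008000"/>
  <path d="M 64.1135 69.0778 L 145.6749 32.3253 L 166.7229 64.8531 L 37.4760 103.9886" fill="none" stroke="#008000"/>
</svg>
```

; Generated by LaserGRBL
G21
G90
G0 X41.5413 Y109.0248
M4 S913
G01 X132.5510 Y50.3259 F1428
G01 X16.1190 Y49.0888
G01 X169.5070 Y61.1171
G01 X59.4196 Y20.4150
M5
G0 X64.1135 Y58.4937
M4 S913
G01 X145.6749 Y95.2462 F1428
G01 X166.7229 Y62.7184
G01 X37.4760 Y23.5829
M5

Since the viewBox matches the mm dimensions, user units are millimetres directly. The only transform is the Y-flip y_m = 127.5715 − y_svg.

Shape 1 is a open polyline drawn with `<polyline>`. Its stroke #008000 means cut at S913, F1428. After flipping Y the toolpath is (41.5413,109.0248) → (132.5510,50.3259) → (16.1190,49.0888) → (169.5070,61.1171) → (59.4196,20.4150).

Shape 2 is a open polyline drawn with `<path>`. Its stroke #008000 means cut at S913, F1428. After flipping Y the toolpath is (64.1135,58.4937) → (145.6749,95.2462) → (166.7229,62.7184) → (37.4760,23.5829).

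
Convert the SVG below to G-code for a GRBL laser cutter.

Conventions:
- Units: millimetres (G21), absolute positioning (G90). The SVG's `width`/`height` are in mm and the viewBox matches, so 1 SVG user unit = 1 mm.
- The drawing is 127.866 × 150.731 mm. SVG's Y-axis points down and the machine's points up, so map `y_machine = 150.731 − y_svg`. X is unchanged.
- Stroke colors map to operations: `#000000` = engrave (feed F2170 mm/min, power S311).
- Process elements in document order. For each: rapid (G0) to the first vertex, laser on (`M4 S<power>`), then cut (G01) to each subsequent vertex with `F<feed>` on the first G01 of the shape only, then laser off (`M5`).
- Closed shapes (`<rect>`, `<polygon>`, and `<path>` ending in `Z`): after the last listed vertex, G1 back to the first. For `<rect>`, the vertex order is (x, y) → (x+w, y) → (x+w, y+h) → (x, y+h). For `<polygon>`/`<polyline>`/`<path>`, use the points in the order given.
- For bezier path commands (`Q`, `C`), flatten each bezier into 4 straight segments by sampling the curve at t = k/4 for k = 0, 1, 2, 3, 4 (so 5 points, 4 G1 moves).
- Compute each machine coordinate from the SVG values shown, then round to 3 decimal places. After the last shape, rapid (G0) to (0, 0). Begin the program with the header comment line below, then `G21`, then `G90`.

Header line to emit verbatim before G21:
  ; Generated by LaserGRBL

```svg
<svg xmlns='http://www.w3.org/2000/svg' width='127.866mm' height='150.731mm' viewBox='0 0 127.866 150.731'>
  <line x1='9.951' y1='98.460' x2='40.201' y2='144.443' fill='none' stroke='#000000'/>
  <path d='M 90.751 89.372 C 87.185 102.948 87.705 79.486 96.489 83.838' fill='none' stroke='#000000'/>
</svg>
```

1 u = 1 mm; y_m = 150.731 − y.

[1] `<line>` line segment, #000000→engrave S311 F2170: (9.951,52.271) → (40.201,6.288)

[2] `<path>` cubic bezier, #000000→engrave S311 F2170: (90.751,61.359) → (88.908,57.108) → (88.989,60.667) → (91.385,65.955) → (96.489,66.893)

; Generated by LaserGRBL
G21
G90
G0 X9.951 Y52.271
M4 S311
G01 X40.201 Y6.288 F2170
M5
G0 X90.751 Y61.359
M4 S311
G01 X88.908 Y57.108 F2170
G01 X88.989 Y60.667
G01 X91.385 Y65.955
G01 X96.489 Y66.893
M5
G0 X0.000 Y0.000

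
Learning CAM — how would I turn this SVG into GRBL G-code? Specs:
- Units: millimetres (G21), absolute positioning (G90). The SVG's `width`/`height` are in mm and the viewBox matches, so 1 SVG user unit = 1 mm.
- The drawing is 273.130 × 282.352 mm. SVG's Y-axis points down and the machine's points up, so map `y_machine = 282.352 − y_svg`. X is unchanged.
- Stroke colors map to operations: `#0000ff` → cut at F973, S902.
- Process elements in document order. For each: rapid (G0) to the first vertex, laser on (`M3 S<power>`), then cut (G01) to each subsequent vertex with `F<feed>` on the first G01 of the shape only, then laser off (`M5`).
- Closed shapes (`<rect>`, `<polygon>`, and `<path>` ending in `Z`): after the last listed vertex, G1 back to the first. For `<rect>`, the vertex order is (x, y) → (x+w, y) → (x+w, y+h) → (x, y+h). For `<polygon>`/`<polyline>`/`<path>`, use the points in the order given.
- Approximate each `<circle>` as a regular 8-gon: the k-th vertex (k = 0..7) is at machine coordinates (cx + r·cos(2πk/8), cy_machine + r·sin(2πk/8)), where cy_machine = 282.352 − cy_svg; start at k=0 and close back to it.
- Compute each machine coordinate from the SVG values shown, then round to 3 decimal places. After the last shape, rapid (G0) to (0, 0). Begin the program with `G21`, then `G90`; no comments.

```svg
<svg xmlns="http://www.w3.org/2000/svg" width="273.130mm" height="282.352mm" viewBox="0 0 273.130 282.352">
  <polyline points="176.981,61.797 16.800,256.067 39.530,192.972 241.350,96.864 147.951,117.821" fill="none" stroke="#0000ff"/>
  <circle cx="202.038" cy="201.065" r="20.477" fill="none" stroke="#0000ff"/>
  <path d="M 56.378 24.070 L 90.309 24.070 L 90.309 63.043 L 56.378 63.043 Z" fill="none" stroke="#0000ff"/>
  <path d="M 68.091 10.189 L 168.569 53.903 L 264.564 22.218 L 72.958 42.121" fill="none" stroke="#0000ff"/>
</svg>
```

1 u = 1 mm; y_m = 282.352 − y.

[1] `<polyline>` open polyline, #0000ff→cut S902 F973: (176.981,220.555) → (16.800,26.285) → (39.530,89.380) → (241.350,185.488) → (147.951,164.531)

[2] `<circle>` circle, #0000ff→cut S902 F973: (222.515,81.287) → (216.517,95.766) → (202.038,101.764) → (187.559,95.766) → (181.561,81.287) → (187.559,66.808) → (202.038,60.810) → (216.517,66.808) → (222.515,81.287) (closed)

[3] `<path>` rectangle, #0000ff→cut S902 F973: (56.378,258.282) → (90.309,258.282) → (90.309,219.309) → (56.378,219.309) → (56.378,258.282) (closed)

[4] `<path>` open polyline, #0000ff→cut S902 F973: (68.091,272.163) → (168.569,228.449) → (264.564,260.134) → (72.958,240.231)

G21
G90
G0 X176.981 Y220.555
M3 S902
G01 X16.800 Y26.285 F973
G01 X39.530 Y89.380
G01 X241.350 Y185.488
G01 X147.951 Y164.531
M5
G0 X222.515 Y81.287
M3 S902
G01 X216.517 Y95.766 F973
G01 X202.038 Y101.764
G01 X187.559 Y95.766
G01 X181.561 Y81.287
G01 X187.559 Y66.808
G01 X202.038 Y60.810
G01 X216.517 Y66.808
G01 X222.515 Y81.287
M5
G0 X56.378 Y258.282
M3 S902
G01 X90.309 Y258.282 F973
G01 X90.309 Y219.309
G01 X56.378 Y219.309
G01 X56.378 Y258.282
M5
G0 X68.091 Y272.163
M3 S902
G01 X168.569 Y228.449 F973
G01 X264.564 Y260.134
G01 X72.958 Y240.231
M5
G0 X0.000 Y0.000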